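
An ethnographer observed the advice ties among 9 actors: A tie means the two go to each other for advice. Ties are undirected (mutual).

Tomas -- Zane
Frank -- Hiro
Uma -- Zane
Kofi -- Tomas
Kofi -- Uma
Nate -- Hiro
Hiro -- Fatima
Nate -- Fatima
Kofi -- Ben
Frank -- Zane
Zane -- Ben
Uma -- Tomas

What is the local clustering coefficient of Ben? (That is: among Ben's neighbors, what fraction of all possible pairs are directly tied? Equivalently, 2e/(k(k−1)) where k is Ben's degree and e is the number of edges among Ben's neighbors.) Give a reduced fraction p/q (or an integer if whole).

0

Ben's neighbors: Kofi and Zane (k = 2).
Possible neighbor pairs: C(2,2) = 1. Edges among them: none → e = 0.
Clustering(Ben) = 0/1.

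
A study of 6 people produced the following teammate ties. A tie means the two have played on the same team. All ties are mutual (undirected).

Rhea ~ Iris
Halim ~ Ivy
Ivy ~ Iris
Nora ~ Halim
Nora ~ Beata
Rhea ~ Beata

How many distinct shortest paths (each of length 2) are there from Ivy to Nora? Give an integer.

The shortest distance is 2, and the only length-2 path is Ivy–Halim–Nora. So there is exactly 1 shortest path.

1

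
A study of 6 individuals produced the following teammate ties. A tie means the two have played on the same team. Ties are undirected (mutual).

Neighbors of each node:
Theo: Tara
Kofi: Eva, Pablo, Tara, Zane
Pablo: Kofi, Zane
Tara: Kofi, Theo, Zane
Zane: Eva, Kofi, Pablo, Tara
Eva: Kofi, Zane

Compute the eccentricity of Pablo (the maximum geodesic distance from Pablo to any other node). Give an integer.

Distances from Pablo: Eva:2, Kofi:1, Tara:2, Theo:3, Zane:1.
The largest is 3 (to Theo), so the eccentricity of Pablo is 3.

3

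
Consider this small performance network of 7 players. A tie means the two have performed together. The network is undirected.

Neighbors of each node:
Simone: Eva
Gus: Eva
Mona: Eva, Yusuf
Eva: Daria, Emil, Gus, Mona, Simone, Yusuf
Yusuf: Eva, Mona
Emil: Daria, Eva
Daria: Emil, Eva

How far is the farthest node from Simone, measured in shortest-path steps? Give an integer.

2

Distances from Simone: Daria:2, Emil:2, Eva:1, Gus:2, Mona:2, Yusuf:2.
The largest is 2 (to Yusuf, Daria, Gus, Mona, and Emil), so the eccentricity of Simone is 2.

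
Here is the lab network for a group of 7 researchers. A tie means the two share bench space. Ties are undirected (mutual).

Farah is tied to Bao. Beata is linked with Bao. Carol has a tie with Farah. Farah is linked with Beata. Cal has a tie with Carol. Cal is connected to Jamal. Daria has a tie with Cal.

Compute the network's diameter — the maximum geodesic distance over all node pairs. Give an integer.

Eccentricity of each node (its greatest distance to any other): Bao:4, Beata:4, Cal:3, Carol:2, Daria:4, Farah:3, Jamal:4.
The maximum eccentricity is 4, realized for instance by the pair Daria–Bao via Daria – Cal – Carol – Farah – Bao. So the diameter is 4.

4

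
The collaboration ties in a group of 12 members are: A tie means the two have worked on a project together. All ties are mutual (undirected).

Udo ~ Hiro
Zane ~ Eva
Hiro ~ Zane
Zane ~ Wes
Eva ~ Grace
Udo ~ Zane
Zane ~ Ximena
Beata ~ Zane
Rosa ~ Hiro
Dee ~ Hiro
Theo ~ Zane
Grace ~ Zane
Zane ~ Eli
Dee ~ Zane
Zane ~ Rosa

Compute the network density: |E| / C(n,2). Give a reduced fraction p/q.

5/22

There are 15 edges and 12 nodes, so the maximum possible is C(12,2) = 66.
Density = 15/66 = 5/22.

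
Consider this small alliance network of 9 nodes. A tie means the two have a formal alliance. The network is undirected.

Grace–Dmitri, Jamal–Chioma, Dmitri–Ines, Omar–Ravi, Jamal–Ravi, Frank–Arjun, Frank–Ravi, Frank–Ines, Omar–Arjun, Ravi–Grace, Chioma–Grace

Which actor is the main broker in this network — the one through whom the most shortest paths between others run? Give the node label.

Ravi

Unnormalized betweenness of each node: Arjun:1, Chioma:1, Dmitri:2, Frank:7, Grace:7, Ines:2, Jamal:2, Omar:2, Ravi:13.
Ravi has the largest value, 13, making it the main broker — the node through which the most shortest paths run.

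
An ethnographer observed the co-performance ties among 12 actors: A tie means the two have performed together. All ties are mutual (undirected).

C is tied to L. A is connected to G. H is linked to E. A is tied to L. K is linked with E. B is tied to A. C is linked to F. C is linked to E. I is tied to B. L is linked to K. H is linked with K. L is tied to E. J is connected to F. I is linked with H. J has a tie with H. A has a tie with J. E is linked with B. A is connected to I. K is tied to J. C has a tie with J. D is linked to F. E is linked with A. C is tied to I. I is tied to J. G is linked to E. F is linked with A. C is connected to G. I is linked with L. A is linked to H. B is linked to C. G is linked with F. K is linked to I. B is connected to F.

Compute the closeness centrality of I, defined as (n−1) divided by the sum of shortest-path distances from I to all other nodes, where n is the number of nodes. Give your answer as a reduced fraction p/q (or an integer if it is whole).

Distances from I: A:1, B:1, C:1, D:3, E:2, F:2, G:2, H:1, J:1, K:1, L:1. Sum = 16.
n = 12, so closeness = 11/16.

11/16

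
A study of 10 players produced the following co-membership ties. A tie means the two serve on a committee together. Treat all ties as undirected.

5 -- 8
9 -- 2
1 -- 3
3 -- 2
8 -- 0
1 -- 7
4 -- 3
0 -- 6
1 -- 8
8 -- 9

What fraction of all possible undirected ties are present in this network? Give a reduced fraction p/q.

There are 10 edges and 10 nodes, so the maximum possible is C(10,2) = 45.
Density = 10/45 = 2/9.

2/9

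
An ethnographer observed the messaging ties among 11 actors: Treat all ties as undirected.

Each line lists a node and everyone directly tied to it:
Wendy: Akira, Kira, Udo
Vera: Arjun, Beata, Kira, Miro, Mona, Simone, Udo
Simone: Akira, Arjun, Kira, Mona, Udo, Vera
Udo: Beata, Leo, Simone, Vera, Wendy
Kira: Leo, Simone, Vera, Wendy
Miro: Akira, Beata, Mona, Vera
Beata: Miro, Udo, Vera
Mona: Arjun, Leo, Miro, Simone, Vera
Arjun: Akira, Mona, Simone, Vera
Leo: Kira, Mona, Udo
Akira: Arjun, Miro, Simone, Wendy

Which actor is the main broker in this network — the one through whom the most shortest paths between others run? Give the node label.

Vera

Unnormalized betweenness of each node: Akira:10/3, Arjun:58/63, Beata:1/2, Kira:55/21, Leo:41/36, Miro:305/126, Mona:79/21, Simone:365/84, Udo:215/42, Vera:263/36, Wendy:43/28.
Vera has the largest value, 263/36, making it the main broker — the node through which the most shortest paths run.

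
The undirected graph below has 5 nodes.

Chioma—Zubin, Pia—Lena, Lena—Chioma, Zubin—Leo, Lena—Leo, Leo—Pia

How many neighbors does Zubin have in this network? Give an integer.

Zubin is directly tied to Chioma and Leo. That is 2 neighbors, so the degree of Zubin is 2.

2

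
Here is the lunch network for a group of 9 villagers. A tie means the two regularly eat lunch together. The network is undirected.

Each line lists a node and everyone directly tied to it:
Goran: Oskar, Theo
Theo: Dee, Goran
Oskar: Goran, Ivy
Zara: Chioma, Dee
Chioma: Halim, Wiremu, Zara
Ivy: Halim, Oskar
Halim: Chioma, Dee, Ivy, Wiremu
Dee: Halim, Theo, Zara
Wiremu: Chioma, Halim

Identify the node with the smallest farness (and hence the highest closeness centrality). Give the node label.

Halim

Farness (sum of distances to all others) for each node — Chioma:17, Dee:14, Goran:20, Halim:13, Ivy:16, Oskar:19, Theo:17, Wiremu:18, Zara:18.
The smallest farness is 13, for Halim, so Halim has the highest closeness.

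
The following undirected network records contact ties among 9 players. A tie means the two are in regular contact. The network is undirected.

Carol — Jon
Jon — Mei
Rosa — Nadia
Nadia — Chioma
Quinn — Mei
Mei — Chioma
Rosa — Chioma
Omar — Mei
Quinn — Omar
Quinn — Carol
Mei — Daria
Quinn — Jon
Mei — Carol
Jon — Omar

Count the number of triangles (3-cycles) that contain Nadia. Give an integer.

1

Nadia's neighbors: Chioma and Rosa.
Neighbor pairs that are themselves tied: Nadia–Chioma–Rosa. Each forms one triangle with Nadia, for 1 in total.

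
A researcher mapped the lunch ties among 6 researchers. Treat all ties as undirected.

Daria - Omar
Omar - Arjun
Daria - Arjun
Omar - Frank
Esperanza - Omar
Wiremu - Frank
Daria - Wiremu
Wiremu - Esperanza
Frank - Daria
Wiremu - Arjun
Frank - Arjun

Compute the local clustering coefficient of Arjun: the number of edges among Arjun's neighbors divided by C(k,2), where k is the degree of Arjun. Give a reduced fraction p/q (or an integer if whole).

5/6

Arjun's neighbors: Daria, Frank, Omar, and Wiremu (k = 4).
Possible neighbor pairs: C(4,2) = 6. Edges among them: Daria–Frank, Daria–Omar, Daria–Wiremu, Frank–Omar, Frank–Wiremu → e = 5.
Clustering(Arjun) = 5/6.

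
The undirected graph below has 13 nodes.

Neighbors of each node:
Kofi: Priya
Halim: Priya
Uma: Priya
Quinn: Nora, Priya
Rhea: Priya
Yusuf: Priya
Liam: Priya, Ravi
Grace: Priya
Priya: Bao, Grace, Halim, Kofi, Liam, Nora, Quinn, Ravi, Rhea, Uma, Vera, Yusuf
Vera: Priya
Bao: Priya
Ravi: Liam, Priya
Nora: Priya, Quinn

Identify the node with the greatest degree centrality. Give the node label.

Priya

Degrees — Bao:1, Grace:1, Halim:1, Kofi:1, Liam:2, Nora:2, Priya:12, Quinn:2, Ravi:2, Rhea:1, Uma:1, Vera:1, Yusuf:1.
The maximum is 12, attained only by Priya.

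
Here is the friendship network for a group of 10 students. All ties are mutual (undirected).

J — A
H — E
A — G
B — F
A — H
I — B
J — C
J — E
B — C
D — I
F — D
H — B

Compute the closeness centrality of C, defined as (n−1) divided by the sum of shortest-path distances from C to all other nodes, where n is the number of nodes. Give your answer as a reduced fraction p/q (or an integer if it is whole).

Distances from C: A:2, B:1, D:3, E:2, F:2, G:3, H:2, I:2, J:1. Sum = 18.
n = 10, so closeness = 9/18 = 1/2.

1/2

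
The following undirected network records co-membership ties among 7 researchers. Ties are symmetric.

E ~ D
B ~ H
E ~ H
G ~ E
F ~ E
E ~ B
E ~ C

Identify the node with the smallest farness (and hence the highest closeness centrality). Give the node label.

Farness (sum of distances to all others) for each node — B:10, C:11, D:11, E:6, F:11, G:11, H:10.
The smallest farness is 6, for E, so E has the highest closeness.

E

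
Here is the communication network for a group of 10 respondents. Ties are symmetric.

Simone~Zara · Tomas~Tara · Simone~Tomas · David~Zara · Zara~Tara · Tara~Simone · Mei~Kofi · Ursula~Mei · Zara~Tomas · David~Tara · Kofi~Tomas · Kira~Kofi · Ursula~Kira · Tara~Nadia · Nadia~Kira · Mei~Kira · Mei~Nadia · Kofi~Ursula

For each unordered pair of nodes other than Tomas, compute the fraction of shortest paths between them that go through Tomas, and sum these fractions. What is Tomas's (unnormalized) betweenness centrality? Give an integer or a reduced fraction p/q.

Pairs whose geodesics pass through Tomas — Zara–Kira: 1/2; Zara–Ursula: 1; Zara–Kofi: 1; Zara–Mei: 1/2; Tara–Ursula: 1/3; Tara–Kofi: 1; David–Ursula: 2/4; David–Kofi: 2/2; Simone–Kira: 1/2; Simone–Ursula: 1; Simone–Kofi: 1; Simone–Mei: 1/2.
All other pairs contribute 0.
Summing the contributions gives betweenness(Tomas) = 53/6.

53/6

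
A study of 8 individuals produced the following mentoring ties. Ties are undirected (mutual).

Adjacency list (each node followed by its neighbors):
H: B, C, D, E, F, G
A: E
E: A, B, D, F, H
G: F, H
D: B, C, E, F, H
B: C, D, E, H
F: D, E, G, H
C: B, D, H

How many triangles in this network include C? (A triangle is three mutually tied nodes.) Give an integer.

C's neighbors: B, D, and H.
Neighbor pairs that are themselves tied: C–B–D; C–B–H; C–D–H. Each forms one triangle with C, for 3 in total.

3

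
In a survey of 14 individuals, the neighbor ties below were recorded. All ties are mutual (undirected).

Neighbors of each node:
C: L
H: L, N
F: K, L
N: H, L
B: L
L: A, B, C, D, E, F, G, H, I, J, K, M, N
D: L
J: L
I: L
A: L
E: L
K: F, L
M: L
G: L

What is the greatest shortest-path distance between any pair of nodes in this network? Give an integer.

2

Eccentricity of each node (its greatest distance to any other): A:2, B:2, C:2, D:2, E:2, F:2, G:2, H:2, I:2, J:2, K:2, L:1, M:2, N:2.
The maximum eccentricity is 2, realized for instance by the pair A–M via A – L – M. So the diameter is 2.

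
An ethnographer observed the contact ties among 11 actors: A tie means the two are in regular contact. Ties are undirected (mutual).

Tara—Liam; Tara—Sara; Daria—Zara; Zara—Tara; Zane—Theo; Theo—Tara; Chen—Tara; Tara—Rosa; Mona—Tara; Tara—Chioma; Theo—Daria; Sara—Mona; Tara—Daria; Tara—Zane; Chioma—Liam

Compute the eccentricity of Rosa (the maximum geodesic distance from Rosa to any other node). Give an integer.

2

Distances from Rosa: Chen:2, Chioma:2, Daria:2, Liam:2, Mona:2, Sara:2, Tara:1, Theo:2, Zane:2, Zara:2.
The largest is 2 (to Sara, Daria, Liam, Mona, Zara, Theo, Zane, Chen, and Chioma), so the eccentricity of Rosa is 2.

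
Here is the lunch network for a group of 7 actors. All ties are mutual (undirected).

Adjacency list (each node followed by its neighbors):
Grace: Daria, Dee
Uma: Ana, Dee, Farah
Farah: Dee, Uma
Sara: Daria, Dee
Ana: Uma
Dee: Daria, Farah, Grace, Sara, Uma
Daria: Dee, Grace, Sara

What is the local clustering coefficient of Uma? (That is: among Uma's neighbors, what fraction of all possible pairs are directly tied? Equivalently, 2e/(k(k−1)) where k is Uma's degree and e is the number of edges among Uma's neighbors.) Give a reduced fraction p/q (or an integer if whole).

Uma's neighbors: Ana, Dee, and Farah (k = 3).
Possible neighbor pairs: C(3,2) = 3. Edges among them: Dee–Farah → e = 1.
Clustering(Uma) = 1/3.

1/3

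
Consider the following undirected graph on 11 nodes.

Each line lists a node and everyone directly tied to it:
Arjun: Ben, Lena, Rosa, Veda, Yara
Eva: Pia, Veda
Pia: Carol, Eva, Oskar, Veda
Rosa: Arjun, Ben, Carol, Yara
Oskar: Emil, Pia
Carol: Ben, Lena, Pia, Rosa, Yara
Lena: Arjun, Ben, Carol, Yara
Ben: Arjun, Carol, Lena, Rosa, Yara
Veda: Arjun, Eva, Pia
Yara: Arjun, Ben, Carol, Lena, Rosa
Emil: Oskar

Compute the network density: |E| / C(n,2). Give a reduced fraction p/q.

4/11

There are 20 edges and 11 nodes, so the maximum possible is C(11,2) = 55.
Density = 20/55 = 4/11.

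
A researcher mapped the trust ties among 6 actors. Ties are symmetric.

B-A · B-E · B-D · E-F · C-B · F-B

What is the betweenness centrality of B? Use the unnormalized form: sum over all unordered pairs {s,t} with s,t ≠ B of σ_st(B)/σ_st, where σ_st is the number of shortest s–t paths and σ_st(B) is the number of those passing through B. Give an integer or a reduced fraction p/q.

Pairs whose geodesics pass through B — E–A: 1; E–D: 1; E–C: 1; A–D: 1; A–F: 1; A–C: 1; D–F: 1; D–C: 1; F–C: 1.
All other pairs contribute 0.
Summing the contributions gives betweenness(B) = 9.

9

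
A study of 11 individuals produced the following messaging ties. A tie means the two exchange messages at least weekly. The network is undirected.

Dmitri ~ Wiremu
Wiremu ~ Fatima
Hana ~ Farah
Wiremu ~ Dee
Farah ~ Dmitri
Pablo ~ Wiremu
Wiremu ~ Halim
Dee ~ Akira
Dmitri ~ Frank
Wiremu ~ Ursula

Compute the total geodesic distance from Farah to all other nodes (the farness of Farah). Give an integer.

Distances from Farah: Akira:4, Dee:3, Dmitri:1, Fatima:3, Frank:2, Halim:3, Hana:1, Pablo:3, Ursula:3, Wiremu:2.
Sum = 4 + 3 + 1 + 3 + 2 + 3 + 1 + 3 + 3 + 2 = 25.

25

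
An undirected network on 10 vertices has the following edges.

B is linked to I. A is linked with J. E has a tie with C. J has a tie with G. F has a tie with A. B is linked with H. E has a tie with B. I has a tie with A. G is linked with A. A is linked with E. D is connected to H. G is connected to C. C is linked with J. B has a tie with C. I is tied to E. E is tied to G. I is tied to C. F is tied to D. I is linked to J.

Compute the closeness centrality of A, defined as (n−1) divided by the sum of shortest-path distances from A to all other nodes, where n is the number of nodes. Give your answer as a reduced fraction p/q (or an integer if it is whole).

9/14

Distances from A: B:2, C:2, D:2, E:1, F:1, G:1, H:3, I:1, J:1. Sum = 14.
n = 10, so closeness = 9/14.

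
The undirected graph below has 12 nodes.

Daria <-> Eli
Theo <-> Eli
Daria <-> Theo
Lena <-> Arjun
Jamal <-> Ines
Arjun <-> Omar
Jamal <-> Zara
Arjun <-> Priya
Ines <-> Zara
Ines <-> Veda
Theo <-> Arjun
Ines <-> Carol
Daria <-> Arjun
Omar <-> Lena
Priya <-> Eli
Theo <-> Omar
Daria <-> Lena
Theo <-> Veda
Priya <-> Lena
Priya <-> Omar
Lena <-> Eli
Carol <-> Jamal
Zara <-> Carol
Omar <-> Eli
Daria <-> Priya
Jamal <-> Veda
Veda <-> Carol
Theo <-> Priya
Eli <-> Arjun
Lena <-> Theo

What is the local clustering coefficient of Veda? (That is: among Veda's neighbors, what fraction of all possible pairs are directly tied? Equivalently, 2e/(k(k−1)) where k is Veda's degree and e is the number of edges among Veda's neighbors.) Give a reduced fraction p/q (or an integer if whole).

1/2

Veda's neighbors: Carol, Ines, Jamal, and Theo (k = 4).
Possible neighbor pairs: C(4,2) = 6. Edges among them: Carol–Ines, Carol–Jamal, Ines–Jamal → e = 3.
Clustering(Veda) = 3/6 = 1/2.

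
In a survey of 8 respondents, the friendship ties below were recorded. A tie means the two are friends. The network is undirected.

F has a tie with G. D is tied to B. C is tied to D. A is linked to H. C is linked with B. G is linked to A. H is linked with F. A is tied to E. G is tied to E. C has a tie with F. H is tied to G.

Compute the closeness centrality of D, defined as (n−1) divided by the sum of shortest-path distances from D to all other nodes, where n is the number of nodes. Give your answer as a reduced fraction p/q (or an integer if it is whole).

7/18

Distances from D: A:4, B:1, C:1, E:4, F:2, G:3, H:3. Sum = 18.
n = 8, so closeness = 7/18.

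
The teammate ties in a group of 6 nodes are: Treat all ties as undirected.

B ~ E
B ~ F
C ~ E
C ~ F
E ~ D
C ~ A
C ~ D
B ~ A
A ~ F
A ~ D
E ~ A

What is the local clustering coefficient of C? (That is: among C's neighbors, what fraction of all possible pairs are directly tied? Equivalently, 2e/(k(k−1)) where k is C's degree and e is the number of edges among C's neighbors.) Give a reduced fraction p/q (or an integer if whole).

C's neighbors: A, D, E, and F (k = 4).
Possible neighbor pairs: C(4,2) = 6. Edges among them: A–D, A–E, A–F, D–E → e = 4.
Clustering(C) = 4/6 = 2/3.

2/3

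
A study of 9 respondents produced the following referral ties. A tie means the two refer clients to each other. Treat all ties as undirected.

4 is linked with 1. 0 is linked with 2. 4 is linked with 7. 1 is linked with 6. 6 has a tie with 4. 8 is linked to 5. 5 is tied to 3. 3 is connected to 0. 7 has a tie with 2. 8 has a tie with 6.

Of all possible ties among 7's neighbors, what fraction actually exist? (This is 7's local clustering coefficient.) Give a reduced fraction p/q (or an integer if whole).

7's neighbors: 2 and 4 (k = 2).
Possible neighbor pairs: C(2,2) = 1. Edges among them: none → e = 0.
Clustering(7) = 0/1.

0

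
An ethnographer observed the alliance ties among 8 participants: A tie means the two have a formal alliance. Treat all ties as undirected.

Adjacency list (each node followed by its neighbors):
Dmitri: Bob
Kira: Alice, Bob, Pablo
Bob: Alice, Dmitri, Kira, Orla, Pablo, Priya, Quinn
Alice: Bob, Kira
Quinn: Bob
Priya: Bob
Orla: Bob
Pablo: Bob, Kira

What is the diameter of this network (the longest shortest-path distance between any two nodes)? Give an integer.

Eccentricity of each node (its greatest distance to any other): Alice:2, Bob:1, Dmitri:2, Kira:2, Orla:2, Pablo:2, Priya:2, Quinn:2.
The maximum eccentricity is 2, realized for instance by the pair Pablo–Quinn via Pablo – Bob – Quinn. So the diameter is 2.

2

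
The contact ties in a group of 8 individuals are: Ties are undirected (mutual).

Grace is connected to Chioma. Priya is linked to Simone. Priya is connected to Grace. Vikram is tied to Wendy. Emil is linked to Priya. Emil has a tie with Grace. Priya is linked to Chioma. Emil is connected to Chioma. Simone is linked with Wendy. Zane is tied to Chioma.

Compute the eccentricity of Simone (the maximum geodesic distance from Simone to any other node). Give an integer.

3

Distances from Simone: Chioma:2, Emil:2, Grace:2, Priya:1, Vikram:2, Wendy:1, Zane:3.
The largest is 3 (to Zane), so the eccentricity of Simone is 3.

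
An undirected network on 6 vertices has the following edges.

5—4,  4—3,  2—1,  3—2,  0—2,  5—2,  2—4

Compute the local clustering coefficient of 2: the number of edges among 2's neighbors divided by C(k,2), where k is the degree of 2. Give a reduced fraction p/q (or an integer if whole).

2's neighbors: 0, 1, 3, 4, and 5 (k = 5).
Possible neighbor pairs: C(5,2) = 10. Edges among them: 3–4, 4–5 → e = 2.
Clustering(2) = 2/10 = 1/5.

1/5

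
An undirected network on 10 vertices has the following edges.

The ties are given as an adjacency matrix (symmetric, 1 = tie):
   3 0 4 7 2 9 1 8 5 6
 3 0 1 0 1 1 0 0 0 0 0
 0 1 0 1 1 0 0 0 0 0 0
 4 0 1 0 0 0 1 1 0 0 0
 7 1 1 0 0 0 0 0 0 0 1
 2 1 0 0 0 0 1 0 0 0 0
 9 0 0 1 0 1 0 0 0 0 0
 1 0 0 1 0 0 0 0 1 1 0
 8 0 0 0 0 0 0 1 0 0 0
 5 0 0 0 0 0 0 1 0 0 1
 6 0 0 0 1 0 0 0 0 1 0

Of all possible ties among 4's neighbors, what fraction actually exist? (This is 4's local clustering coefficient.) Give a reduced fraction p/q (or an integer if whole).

0

4's neighbors: 0, 1, and 9 (k = 3).
Possible neighbor pairs: C(3,2) = 3. Edges among them: none → e = 0.
Clustering(4) = 0/3 = 0.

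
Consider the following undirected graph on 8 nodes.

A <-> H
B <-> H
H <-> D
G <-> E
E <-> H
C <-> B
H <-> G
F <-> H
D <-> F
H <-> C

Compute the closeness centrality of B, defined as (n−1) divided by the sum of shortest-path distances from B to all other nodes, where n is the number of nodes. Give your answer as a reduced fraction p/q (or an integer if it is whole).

7/12

Distances from B: A:2, C:1, D:2, E:2, F:2, G:2, H:1. Sum = 12.
n = 8, so closeness = 7/12.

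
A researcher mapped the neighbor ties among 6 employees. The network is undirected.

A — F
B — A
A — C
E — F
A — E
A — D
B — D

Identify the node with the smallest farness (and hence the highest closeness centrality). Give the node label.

Farness (sum of distances to all others) for each node — A:5, B:8, C:9, D:8, E:8, F:8.
The smallest farness is 5, for A, so A has the highest closeness.

A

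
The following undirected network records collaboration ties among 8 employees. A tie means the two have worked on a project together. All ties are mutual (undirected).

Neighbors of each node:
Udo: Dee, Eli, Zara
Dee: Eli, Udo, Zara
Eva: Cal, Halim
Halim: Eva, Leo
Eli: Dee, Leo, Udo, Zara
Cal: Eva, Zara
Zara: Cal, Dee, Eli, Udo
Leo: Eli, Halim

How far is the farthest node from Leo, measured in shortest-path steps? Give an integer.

3

Distances from Leo: Cal:3, Dee:2, Eli:1, Eva:2, Halim:1, Udo:2, Zara:2.
The largest is 3 (to Cal), so the eccentricity of Leo is 3.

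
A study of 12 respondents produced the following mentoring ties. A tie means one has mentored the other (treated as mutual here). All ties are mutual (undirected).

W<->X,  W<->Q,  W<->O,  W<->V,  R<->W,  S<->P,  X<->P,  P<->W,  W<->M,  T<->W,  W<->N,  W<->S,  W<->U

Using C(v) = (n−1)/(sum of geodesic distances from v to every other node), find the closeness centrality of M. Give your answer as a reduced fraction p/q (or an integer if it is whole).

11/21

Distances from M: N:2, O:2, P:2, Q:2, R:2, S:2, T:2, U:2, V:2, W:1, X:2. Sum = 21.
n = 12, so closeness = 11/21.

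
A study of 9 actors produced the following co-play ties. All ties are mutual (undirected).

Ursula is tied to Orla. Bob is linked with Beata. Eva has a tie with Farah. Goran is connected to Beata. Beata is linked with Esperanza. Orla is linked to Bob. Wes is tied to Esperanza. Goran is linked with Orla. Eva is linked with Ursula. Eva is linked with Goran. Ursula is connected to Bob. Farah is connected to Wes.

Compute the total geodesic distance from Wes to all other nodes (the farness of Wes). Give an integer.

Distances from Wes: Beata:2, Bob:3, Esperanza:1, Eva:2, Farah:1, Goran:3, Orla:4, Ursula:3.
Sum = 2 + 3 + 1 + 2 + 1 + 3 + 4 + 3 = 19.

19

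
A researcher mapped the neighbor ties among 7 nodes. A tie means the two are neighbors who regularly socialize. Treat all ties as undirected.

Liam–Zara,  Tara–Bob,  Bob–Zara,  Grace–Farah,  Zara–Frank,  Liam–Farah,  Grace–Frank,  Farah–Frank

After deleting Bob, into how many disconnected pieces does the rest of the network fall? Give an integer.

Without Bob, the remaining ties split the others into: {Farah, Frank, Grace, Liam, Zara}; {Tara}.
That's 2 separate components.

2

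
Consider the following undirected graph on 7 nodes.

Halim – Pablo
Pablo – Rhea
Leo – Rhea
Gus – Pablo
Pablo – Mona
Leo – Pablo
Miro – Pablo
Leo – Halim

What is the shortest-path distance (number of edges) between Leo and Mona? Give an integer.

2

One shortest route is Leo – Pablo – Mona, which uses 2 edges, and Leo and Mona are not directly tied, so nothing shorter exists. So d(Leo,Mona) = 2.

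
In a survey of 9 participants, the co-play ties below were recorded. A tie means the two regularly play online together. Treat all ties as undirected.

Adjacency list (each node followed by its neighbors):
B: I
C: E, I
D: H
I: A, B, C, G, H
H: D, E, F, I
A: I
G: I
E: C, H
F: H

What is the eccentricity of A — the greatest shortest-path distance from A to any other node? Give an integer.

3

Distances from A: B:2, C:2, D:3, E:3, F:3, G:2, H:2, I:1.
The largest is 3 (to E, F, and D), so the eccentricity of A is 3.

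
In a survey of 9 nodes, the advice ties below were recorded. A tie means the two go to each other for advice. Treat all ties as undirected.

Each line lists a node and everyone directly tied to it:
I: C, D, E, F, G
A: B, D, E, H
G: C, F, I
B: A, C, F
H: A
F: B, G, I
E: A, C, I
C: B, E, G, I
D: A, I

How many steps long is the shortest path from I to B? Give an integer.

One shortest route is I – F – B, which uses 2 edges, and I and B are not directly tied, so nothing shorter exists. So d(I,B) = 2.

2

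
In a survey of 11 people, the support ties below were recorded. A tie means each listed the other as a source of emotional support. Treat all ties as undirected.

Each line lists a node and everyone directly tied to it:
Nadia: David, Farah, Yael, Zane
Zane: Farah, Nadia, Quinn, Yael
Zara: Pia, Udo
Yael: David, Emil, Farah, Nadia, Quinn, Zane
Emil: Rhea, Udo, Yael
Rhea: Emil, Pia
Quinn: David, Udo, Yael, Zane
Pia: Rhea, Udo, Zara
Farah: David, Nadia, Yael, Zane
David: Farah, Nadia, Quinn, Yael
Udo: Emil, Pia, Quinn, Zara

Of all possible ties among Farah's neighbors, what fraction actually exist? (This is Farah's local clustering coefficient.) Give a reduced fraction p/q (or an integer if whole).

5/6

Farah's neighbors: David, Nadia, Yael, and Zane (k = 4).
Possible neighbor pairs: C(4,2) = 6. Edges among them: David–Nadia, David–Yael, Nadia–Yael, Nadia–Zane, Yael–Zane → e = 5.
Clustering(Farah) = 5/6.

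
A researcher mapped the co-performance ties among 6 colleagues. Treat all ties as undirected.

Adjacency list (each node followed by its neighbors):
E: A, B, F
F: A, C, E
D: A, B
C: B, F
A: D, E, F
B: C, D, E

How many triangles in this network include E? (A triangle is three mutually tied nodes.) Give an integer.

1

E's neighbors: A, B, and F.
Neighbor pairs that are themselves tied: E–A–F. Each forms one triangle with E, for 1 in total.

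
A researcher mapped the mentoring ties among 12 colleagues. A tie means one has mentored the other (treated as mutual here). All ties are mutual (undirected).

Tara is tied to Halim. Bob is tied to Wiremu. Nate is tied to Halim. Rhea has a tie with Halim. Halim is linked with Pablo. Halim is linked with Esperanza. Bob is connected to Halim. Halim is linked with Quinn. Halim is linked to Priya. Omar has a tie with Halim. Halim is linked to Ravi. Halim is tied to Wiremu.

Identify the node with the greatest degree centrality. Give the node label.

Halim

Degrees — Bob:2, Esperanza:1, Halim:11, Nate:1, Omar:1, Pablo:1, Priya:1, Quinn:1, Ravi:1, Rhea:1, Tara:1, Wiremu:2.
The maximum is 11, attained only by Halim.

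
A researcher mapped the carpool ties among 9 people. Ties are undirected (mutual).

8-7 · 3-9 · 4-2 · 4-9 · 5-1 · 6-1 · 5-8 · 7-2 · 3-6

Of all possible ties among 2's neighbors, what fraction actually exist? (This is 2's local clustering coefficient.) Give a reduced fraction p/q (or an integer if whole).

0

2's neighbors: 4 and 7 (k = 2).
Possible neighbor pairs: C(2,2) = 1. Edges among them: none → e = 0.
Clustering(2) = 0/1.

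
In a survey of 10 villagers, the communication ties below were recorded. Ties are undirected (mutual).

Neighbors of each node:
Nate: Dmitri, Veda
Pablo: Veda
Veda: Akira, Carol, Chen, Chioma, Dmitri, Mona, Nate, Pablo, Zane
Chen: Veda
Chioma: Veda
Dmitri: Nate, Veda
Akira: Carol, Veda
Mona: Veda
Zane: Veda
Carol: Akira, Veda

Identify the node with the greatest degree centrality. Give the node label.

Veda

Degrees — Akira:2, Carol:2, Chen:1, Chioma:1, Dmitri:2, Mona:1, Nate:2, Pablo:1, Veda:9, Zane:1.
The maximum is 9, attained only by Veda.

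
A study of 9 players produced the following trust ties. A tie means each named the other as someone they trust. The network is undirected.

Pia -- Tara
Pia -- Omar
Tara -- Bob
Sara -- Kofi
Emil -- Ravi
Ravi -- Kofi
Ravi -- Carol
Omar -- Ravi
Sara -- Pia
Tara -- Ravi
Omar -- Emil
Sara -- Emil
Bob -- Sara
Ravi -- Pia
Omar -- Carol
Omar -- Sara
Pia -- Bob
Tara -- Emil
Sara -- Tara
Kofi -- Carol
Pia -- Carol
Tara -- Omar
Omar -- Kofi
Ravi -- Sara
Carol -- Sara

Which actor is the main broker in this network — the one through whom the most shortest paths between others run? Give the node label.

Unnormalized betweenness of each node: Bob:0, Carol:1/4, Emil:0, Kofi:0, Omar:7/4, Pia:17/12, Ravi:7/4, Sara:53/12, Tara:17/12.
Sara has the largest value, 53/12, making it the main broker — the node through which the most shortest paths run.

Sara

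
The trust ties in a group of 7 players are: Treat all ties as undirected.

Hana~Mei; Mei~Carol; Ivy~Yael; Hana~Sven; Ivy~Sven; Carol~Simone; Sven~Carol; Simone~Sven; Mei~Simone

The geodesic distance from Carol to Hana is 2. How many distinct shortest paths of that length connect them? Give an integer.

2

The shortest distance is 2. The length-2 paths are: Carol–Sven–Hana; Carol–Mei–Hana.
That gives 2 distinct shortest paths.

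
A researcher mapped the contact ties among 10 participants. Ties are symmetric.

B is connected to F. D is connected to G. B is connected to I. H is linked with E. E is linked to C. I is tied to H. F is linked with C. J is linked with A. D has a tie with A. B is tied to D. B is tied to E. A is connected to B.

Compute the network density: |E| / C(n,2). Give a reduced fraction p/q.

There are 12 edges and 10 nodes, so the maximum possible is C(10,2) = 45.
Density = 12/45 = 4/15.

4/15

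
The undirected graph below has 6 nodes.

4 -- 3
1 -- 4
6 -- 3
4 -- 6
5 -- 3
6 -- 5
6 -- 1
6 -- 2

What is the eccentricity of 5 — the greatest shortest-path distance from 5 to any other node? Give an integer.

Distances from 5: 1:2, 2:2, 3:1, 4:2, 6:1.
The largest is 2 (to 4, 2, and 1), so the eccentricity of 5 is 2.

2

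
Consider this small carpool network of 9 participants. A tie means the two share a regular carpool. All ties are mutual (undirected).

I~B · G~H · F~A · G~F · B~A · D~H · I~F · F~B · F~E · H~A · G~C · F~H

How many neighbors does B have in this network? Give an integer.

3

B is directly tied to A, F, and I. That is 3 neighbors, so the degree of B is 3.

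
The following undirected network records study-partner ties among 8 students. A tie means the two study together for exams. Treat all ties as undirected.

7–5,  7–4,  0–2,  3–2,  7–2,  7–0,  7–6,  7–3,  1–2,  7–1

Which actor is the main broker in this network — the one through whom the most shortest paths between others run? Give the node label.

7

Unnormalized betweenness of each node: 0:0, 1:0, 2:3/2, 3:0, 4:0, 5:0, 6:0, 7:33/2.
7 has the largest value, 33/2, making it the main broker — the node through which the most shortest paths run.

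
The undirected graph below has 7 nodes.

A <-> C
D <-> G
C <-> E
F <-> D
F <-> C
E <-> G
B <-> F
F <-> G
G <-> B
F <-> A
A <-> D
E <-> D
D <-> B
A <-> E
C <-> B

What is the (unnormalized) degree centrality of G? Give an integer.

G is directly tied to B, D, E, and F. That is 4 neighbors, so the degree of G is 4.

4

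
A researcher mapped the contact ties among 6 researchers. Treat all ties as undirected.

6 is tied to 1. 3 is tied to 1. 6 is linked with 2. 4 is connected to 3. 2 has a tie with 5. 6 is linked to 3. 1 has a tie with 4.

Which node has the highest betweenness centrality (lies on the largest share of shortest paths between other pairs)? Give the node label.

Unnormalized betweenness of each node: 1:3/2, 2:4, 3:3/2, 4:0, 5:0, 6:6.
6 has the largest value, 6, making it the main broker — the node through which the most shortest paths run.

6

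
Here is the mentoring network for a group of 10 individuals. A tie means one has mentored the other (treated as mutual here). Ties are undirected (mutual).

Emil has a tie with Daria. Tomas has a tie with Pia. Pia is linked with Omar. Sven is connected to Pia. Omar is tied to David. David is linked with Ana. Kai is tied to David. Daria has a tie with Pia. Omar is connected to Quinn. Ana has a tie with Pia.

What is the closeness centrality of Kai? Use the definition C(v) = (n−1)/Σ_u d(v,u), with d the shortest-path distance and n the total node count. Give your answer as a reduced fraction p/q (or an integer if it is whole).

9/28

Distances from Kai: Ana:2, Daria:4, David:1, Emil:5, Omar:2, Pia:3, Quinn:3, Sven:4, Tomas:4. Sum = 28.
n = 10, so closeness = 9/28.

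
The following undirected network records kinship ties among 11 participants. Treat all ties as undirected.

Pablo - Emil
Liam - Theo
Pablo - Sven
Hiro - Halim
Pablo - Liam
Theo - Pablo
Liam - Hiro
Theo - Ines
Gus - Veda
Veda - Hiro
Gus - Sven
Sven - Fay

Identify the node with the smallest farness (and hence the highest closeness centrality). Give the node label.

Pablo

Farness (sum of distances to all others) for each node — Emil:27, Fay:30, Gus:24, Halim:31, Hiro:22, Ines:30, Liam:19, Pablo:18, Sven:21, Theo:21, Veda:25.
The smallest farness is 18, for Pablo, so Pablo has the highest closeness.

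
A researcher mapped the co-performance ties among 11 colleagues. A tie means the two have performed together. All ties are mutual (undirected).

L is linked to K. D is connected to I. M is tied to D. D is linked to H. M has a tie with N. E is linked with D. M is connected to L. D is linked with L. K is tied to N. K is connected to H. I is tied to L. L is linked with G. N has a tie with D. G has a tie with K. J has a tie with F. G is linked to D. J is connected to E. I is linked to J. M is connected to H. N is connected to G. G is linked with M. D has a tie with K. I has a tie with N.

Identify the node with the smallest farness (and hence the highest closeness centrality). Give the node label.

D

Farness (sum of distances to all others) for each node — D:13, E:18, F:30, G:18, H:20, I:16, J:21, K:18, L:16, M:18, N:16.
The smallest farness is 13, for D, so D has the highest closeness.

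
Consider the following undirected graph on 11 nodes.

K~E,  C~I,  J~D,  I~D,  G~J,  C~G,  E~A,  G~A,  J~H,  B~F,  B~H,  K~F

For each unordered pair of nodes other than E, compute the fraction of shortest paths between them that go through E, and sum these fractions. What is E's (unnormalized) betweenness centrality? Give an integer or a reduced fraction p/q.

15/2

Pairs whose geodesics pass through E — K–J: 1/2; K–D: 1/2; K–I: 1; K–C: 1; K–G: 1; K–A: 1; F–C: 1/2; F–G: 1/2; F–A: 1; B–A: 1/2.
All other pairs contribute 0.
Summing the contributions gives betweenness(E) = 15/2.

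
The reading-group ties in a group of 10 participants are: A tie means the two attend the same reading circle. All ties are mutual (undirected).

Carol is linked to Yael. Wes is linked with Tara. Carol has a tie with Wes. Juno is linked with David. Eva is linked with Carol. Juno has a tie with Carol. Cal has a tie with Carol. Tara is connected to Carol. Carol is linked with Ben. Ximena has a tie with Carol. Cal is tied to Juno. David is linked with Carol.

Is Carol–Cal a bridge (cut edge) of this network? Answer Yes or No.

Even without that edge, Carol still reaches Cal via Carol – Juno – Cal, so the network stays connected. Not a bridge.

No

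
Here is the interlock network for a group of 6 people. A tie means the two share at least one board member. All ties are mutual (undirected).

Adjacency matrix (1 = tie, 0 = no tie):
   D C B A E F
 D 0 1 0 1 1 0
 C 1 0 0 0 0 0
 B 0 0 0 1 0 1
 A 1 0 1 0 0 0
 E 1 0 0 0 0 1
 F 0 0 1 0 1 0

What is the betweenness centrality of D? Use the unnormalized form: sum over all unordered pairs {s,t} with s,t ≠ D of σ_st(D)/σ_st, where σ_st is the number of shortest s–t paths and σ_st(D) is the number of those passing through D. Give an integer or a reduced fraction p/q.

Pairs whose geodesics pass through D — C–B: 1; C–A: 1; C–E: 1; C–F: 1; A–E: 1.
All other pairs contribute 0.
Summing the contributions gives betweenness(D) = 5.

5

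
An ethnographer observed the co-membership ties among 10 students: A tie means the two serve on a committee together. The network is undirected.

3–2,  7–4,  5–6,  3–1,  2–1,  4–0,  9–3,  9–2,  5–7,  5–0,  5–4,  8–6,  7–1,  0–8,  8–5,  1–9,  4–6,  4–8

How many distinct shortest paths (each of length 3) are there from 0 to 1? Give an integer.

2

The shortest distance is 3. The length-3 paths are: 0–4–7–1; 0–5–7–1.
That gives 2 distinct shortest paths.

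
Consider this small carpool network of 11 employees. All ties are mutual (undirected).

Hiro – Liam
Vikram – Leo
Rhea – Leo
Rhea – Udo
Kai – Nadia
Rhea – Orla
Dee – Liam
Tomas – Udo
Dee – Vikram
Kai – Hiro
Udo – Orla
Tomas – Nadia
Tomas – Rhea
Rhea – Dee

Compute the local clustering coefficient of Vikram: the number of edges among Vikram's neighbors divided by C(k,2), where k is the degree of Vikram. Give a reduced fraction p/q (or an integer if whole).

Vikram's neighbors: Dee and Leo (k = 2).
Possible neighbor pairs: C(2,2) = 1. Edges among them: none → e = 0.
Clustering(Vikram) = 0/1.

0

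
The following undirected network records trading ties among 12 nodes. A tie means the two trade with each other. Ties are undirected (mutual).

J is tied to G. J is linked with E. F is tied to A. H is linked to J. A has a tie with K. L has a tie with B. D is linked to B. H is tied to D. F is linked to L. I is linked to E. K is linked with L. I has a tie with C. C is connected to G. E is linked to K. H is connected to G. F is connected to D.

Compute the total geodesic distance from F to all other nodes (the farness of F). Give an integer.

Distances from F: A:1, B:2, C:4, D:1, E:3, G:3, H:2, I:4, J:3, K:2, L:1.
Sum = 1 + 2 + 4 + 1 + 3 + 3 + 2 + 4 + 3 + 2 + 1 = 26.

26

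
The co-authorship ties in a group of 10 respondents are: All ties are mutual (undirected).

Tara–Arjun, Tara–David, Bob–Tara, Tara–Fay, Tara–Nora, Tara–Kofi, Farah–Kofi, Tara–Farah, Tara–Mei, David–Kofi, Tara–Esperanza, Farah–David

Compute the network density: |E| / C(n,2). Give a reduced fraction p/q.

There are 12 edges and 10 nodes, so the maximum possible is C(10,2) = 45.
Density = 12/45 = 4/15.

4/15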